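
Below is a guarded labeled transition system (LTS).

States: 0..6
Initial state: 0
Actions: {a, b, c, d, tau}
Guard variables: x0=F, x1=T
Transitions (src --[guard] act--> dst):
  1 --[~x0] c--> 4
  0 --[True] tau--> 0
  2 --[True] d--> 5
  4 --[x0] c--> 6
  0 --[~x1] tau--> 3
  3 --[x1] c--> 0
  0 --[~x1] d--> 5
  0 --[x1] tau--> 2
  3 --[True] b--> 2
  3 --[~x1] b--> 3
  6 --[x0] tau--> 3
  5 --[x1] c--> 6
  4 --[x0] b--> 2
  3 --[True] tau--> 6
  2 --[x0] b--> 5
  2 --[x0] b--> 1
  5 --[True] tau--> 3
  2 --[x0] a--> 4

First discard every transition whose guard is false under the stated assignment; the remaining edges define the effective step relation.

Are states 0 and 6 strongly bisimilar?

Refine partition for ~:
  π0 = {{0,1,2,3,4,5,6}}
  π1 = {{0},{1},{2},{3},{4,6},{5}}
stable after 2 split(s): 6 block(s)
class of 0: {0}; class of 6: {4,6}

Answer: NOT BISIMILAR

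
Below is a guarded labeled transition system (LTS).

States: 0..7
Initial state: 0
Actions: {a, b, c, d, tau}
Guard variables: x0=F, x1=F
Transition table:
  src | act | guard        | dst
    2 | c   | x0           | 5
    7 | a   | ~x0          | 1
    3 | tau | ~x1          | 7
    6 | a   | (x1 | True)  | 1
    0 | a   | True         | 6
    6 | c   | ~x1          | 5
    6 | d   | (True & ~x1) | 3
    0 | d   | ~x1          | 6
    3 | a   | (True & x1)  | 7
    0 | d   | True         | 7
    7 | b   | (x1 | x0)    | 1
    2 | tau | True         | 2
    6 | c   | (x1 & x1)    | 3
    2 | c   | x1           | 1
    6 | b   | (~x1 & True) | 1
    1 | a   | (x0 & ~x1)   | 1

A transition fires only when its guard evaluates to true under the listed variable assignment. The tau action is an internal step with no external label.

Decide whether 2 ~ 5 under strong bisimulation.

Answer: NOT BISIMILAR

Analysis:
Compute ~ classes (split until stable):
  round 0: {{0,1,2,3,4,5,6,7}}
  round 1: {{0},{1,4,5},{2,3},{6},{7}}
  round 2: {{0},{1,4,5},{2},{3},{6},{7}}
Fixed point at round 3; 6 class(es).
class of 2: {2}; class of 5: {1,4,5}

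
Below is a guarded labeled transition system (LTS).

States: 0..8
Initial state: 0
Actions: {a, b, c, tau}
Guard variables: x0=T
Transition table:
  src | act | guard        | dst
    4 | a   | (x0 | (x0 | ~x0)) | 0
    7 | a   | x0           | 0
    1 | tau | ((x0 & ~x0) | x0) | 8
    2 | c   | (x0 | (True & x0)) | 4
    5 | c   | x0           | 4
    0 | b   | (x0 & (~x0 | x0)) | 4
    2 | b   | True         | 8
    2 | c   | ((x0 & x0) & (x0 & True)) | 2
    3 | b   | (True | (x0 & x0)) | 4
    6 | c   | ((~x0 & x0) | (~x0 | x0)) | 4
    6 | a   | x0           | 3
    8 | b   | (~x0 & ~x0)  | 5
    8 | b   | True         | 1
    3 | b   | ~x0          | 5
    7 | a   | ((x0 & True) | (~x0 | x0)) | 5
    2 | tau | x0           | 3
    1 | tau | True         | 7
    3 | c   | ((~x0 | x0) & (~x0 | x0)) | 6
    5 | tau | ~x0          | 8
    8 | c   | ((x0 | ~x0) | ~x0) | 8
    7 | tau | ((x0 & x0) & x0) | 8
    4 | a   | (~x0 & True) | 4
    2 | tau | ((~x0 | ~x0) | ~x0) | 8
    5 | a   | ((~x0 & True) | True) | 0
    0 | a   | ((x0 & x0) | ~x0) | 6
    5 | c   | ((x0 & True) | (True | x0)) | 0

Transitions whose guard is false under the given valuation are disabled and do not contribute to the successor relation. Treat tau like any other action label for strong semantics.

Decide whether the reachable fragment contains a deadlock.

R = {0,3,4,6}
  0: a→6  b→4  [2 out]
  3: b→4  c→6  [2 out]
  4: a→0  [1 out]
  6: a→3  c→4  [2 out]

Answer: DEADLOCK-FREE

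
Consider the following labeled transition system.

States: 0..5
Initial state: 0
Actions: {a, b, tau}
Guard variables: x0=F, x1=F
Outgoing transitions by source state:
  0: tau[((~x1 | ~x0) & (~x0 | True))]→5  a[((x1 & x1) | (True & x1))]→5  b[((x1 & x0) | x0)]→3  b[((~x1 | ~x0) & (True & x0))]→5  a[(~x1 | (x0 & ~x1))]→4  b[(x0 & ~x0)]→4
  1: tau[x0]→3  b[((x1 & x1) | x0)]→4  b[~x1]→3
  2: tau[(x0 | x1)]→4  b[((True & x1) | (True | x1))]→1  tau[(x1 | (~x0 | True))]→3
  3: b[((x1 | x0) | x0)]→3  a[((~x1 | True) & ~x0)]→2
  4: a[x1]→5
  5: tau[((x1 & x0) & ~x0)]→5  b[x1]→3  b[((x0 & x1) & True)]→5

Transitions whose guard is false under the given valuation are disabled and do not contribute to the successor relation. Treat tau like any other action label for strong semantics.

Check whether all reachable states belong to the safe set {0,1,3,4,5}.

Answer: INVARIANT HOLDS

Working:
Safe = {0,1,3,4,5}
R = {0,4,5}
  0: safe
  4: safe
  5: safe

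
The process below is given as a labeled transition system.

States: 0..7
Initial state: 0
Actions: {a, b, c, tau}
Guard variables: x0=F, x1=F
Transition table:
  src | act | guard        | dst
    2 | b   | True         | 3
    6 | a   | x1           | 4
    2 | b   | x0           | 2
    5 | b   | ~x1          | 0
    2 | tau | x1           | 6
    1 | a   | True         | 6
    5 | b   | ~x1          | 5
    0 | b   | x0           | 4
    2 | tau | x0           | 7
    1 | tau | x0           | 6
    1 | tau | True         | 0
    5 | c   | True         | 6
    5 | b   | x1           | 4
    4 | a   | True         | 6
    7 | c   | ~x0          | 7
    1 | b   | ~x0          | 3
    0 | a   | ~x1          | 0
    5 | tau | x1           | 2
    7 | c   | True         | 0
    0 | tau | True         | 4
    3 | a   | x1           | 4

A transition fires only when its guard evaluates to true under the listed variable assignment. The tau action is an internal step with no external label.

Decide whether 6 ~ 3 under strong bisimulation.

Refine partition for ~:
  π0 = {{0,1,2,3,4,5,6,7}}
  π1 = {{0},{1},{2},{3,6},{4},{5},{7}}
stable after 2 split(s): 7 block(s)
[6]={3,6}  [3]={3,6}

Answer: BISIMILAR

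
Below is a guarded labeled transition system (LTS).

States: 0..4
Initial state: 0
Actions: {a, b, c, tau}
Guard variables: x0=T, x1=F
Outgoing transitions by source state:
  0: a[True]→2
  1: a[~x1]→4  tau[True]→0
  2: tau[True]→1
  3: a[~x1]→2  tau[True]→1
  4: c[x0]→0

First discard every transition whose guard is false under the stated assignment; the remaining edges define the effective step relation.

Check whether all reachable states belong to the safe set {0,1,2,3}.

Safe = {0,1,2,3}
Reachable = {0,1,2,4}
  0: safe
  1: safe
  2: safe
  4: ✗ unsafe
reach 4 via a·tau·a — violates

Answer: INVARIANT VIOLATED at state 4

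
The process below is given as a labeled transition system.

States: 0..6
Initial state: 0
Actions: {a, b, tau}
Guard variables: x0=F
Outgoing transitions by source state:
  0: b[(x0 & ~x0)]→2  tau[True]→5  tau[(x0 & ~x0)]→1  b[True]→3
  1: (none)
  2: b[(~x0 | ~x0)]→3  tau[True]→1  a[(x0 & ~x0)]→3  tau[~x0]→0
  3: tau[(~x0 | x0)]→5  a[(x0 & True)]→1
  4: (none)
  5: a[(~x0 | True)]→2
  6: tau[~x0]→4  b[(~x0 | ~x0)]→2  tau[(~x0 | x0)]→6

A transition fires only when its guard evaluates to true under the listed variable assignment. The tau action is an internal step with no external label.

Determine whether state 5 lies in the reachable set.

Answer: REACHABLE

Analysis:
After dropping false guards: 10 live edges.
Layer 0: {0}
Layer 1: {3,5}  total {0,3,5}
Layer 2: {2}  total {0,2,3,5}
Layer 3: {1}  total {0,1,2,3,5}
Reachable = {0,1,2,3,5}
Path to 5: tau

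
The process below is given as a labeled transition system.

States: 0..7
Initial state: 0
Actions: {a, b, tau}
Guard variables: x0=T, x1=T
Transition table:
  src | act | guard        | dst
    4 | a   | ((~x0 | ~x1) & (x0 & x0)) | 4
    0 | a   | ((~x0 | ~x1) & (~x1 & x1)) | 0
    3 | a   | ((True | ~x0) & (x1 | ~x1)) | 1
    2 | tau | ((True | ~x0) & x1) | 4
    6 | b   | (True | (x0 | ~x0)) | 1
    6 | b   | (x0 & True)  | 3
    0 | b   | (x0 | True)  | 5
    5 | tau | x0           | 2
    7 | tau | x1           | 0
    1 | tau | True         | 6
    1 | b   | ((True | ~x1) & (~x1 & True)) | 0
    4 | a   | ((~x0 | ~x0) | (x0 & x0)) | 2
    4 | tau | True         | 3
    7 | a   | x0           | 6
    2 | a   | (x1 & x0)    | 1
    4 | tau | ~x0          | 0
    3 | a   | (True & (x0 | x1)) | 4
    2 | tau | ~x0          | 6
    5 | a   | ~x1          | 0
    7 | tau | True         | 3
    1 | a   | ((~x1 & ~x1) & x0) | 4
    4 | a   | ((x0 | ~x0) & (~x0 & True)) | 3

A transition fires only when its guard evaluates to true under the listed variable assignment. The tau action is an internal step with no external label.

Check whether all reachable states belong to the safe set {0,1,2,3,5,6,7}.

Answer: INVARIANT VIOLATED at state 4

Working:
Allowed set {0,1,2,3,5,6,7}
R = {0,1,2,3,4,5,6}
  0: safe
  1: safe
  2: safe
  3: safe
  4: VIOLATES
  5: safe
  6: safe
counterexample path to 4: b·tau·tau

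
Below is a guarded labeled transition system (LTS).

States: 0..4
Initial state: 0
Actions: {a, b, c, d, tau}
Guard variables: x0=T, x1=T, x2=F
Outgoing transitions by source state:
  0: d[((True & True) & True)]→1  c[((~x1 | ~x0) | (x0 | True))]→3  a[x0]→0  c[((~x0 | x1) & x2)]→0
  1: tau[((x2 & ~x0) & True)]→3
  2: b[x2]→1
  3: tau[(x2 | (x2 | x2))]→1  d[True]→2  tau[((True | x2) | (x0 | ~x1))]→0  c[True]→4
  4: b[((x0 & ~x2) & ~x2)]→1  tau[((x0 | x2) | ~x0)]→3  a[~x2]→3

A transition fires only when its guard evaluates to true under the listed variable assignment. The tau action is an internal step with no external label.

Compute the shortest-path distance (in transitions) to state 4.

BFS to 4:
  L0 = {0}
  L1 = {1,3}
  L2 = {2,4}
4 enters at depth 2; path c·c

Answer: 2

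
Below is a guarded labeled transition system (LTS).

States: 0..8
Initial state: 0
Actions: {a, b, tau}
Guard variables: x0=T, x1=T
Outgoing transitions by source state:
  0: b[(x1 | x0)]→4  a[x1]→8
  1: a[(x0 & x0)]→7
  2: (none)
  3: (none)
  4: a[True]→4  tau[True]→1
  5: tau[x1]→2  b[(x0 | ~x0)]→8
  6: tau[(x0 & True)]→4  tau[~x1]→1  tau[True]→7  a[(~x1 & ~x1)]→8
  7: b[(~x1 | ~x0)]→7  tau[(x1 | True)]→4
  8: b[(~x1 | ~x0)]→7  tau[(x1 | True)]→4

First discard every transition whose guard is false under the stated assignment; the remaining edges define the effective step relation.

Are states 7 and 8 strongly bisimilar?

Refine partition for ~:
  round 0: {{0,1,2,3,4,5,6,7,8}}
  round 1: {{0},{1},{2,3},{4},{5},{6,7,8}}
  round 2: {{0},{1},{2,3},{4},{5},{6},{7,8}}
Fixed point at round 3; 7 class(es).
[7]={7,8}  [8]={7,8}

Answer: BISIMILAR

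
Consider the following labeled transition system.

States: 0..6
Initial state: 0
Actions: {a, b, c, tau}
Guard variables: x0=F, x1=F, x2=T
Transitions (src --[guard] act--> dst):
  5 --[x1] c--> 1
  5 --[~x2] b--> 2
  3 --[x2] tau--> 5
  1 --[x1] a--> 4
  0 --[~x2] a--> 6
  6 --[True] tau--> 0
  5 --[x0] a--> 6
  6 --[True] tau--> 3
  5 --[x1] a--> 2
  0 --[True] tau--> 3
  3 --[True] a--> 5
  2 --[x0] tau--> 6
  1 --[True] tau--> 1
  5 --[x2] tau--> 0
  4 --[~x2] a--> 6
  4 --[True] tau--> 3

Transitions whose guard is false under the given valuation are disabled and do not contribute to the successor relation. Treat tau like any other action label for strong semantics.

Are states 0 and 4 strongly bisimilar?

Bisimulation quotient by refinement:
  π0 = {{0,1,2,3,4,5,6}}
  π1 = {{0,1,4,5,6},{2},{3}}
  π2 = {{0,4},{1,5},{2},{3},{6}}
  π3 = {{0,4},{1},{2},{3},{5},{6}}
6 equivalence class(es) (converged in 4)
[0]={0,4}  [4]={0,4}

Answer: BISIMILAR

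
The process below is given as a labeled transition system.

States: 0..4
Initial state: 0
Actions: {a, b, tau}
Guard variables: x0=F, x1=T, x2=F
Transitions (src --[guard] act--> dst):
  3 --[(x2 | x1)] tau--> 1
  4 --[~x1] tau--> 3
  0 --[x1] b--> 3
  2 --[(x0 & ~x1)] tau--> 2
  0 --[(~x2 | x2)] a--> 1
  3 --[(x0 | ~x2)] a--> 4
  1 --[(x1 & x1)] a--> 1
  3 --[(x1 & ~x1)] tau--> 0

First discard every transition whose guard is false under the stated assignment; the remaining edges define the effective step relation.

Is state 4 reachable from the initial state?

5 transition(s) survive guard evaluation.
L0 = {0}
L1 = {1,3}  cumulative {0,1,3}
L2 = {4}  cumulative {0,1,3,4}
Reachable = {0,1,3,4}
Path to 4: b·a

Answer: REACHABLE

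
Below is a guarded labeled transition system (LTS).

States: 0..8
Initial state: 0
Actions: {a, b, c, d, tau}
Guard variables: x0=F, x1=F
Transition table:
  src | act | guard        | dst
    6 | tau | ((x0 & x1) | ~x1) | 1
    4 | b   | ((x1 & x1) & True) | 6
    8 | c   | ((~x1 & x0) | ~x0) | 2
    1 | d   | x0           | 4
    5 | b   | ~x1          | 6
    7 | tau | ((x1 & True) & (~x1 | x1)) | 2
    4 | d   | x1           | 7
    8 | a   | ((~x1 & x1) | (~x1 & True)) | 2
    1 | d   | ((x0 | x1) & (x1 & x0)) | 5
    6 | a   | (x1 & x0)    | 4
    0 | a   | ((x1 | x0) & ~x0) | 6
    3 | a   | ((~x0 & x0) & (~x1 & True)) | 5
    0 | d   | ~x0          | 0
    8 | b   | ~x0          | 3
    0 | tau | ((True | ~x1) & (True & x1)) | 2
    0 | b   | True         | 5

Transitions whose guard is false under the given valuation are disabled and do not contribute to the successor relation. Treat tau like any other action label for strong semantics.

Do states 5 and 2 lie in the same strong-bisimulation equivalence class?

Answer: NOT BISIMILAR

Trace:
Compute ~ classes (split until stable):
  π0 = {{0,1,2,3,4,5,6,7,8}}
  π1 = {{0},{1,2,3,4,7},{5},{6},{8}}
Fixed point at round 2; 5 class(es).
class of 5: {5}; class of 2: {1,2,3,4,7}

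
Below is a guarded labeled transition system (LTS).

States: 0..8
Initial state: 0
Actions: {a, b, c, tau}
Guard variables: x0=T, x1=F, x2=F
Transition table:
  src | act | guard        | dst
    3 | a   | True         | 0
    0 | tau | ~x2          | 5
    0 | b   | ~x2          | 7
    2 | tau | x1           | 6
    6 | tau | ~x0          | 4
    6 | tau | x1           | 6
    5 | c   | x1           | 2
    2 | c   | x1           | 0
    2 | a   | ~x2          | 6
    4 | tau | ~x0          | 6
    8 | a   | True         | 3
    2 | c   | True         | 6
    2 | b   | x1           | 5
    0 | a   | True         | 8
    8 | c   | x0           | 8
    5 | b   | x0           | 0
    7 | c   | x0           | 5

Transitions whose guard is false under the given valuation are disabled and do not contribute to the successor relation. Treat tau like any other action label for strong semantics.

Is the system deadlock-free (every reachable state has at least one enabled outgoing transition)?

Reachable = {0,3,5,7,8}
  0: a→8  b→7  tau→5  [deg 3]
  3: a→0  [deg 1]
  5: b→0  [deg 1]
  7: c→5  [deg 1]
  8: a→3  c→8  [deg 2]

Answer: DEADLOCK-FREE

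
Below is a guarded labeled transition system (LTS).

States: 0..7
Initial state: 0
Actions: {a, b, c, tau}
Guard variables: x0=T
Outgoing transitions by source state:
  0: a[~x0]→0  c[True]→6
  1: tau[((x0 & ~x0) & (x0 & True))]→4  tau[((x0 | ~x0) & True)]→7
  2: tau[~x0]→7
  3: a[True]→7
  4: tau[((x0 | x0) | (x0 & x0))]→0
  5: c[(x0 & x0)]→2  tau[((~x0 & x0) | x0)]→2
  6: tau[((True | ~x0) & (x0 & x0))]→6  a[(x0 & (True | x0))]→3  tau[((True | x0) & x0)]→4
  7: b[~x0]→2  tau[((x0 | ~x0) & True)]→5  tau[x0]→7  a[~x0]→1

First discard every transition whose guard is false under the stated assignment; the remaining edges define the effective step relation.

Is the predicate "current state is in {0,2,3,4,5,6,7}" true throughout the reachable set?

Safe = {0,2,3,4,5,6,7}
Reach set: {0,2,3,4,5,6,7}
  0: safe
  2: safe
  3: safe
  4: safe
  5: safe
  6: safe
  7: safe

Answer: INVARIANT HOLDS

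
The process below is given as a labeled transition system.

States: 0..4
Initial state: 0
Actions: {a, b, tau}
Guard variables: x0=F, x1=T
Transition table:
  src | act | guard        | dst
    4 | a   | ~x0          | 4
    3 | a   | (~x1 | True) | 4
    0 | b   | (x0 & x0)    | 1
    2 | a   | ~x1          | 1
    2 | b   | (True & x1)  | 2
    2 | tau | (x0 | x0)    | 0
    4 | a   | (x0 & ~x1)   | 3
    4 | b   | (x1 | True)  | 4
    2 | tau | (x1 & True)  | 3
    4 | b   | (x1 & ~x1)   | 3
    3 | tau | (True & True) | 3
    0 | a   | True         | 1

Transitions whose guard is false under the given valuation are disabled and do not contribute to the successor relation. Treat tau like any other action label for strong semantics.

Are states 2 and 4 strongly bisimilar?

Answer: NOT BISIMILAR

Trace:
Bisimulation quotient by refinement:
  round 0: {{0,1,2,3,4}}
  round 1: {{0},{1},{2},{3},{4}}
5 equivalence class(es) (converged in 2)
[2]={2}  [4]={4}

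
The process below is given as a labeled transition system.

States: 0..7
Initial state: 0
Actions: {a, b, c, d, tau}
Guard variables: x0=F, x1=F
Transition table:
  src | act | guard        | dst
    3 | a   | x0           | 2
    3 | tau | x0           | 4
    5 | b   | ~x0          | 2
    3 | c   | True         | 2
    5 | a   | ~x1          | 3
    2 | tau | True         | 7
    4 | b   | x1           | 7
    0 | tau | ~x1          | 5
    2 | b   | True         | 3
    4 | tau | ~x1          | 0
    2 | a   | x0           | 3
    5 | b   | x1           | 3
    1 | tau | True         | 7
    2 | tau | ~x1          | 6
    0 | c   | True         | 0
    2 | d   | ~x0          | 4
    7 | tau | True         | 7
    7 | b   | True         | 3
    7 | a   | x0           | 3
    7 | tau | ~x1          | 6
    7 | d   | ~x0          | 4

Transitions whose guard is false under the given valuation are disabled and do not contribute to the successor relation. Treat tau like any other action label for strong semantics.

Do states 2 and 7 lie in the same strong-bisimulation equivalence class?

Bisimulation quotient by refinement:
  round 0: {{0,1,2,3,4,5,6,7}}
  round 1: {{0},{1,4},{2,7},{3},{5},{6}}
  round 2: {{0},{1},{2,7},{3},{4},{5},{6}}
Fixed point at round 3; 7 class(es).
class of 2: {2,7}; class of 7: {2,7}

Answer: BISIMILAR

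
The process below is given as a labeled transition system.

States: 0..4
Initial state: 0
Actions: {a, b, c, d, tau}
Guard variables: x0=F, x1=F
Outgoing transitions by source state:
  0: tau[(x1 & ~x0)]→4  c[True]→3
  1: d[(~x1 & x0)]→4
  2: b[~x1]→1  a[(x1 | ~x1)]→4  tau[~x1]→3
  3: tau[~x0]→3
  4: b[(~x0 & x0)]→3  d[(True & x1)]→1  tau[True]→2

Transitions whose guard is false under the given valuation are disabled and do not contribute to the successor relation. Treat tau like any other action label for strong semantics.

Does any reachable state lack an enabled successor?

Reach set: {0,3}
  0: c→3  [1 exit(s)]
  3: tau→3  [1 exit(s)]

Answer: DEADLOCK-FREE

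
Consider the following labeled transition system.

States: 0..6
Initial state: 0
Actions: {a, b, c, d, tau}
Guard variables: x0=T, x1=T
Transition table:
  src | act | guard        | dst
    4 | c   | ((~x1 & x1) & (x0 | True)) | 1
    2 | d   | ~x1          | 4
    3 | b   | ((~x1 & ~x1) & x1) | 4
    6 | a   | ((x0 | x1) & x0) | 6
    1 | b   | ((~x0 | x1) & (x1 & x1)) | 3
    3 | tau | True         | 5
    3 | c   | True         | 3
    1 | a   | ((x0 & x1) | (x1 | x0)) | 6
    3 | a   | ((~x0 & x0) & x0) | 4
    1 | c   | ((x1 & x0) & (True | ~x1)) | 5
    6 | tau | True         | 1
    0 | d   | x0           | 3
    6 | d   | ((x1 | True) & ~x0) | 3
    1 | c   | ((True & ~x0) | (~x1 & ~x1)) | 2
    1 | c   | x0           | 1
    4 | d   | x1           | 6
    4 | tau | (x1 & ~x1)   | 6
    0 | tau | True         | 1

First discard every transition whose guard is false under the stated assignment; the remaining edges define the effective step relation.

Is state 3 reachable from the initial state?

Guard filter leaves 11 enabled edge(s).
Layer 0: {0}
Layer 1: {1,3}  now seen {0,1,3}
Layer 2: {5,6}  now seen {0,1,3,5,6}
Reachable = {0,1,3,5,6}
trace reaching 3: d

Answer: REACHABLE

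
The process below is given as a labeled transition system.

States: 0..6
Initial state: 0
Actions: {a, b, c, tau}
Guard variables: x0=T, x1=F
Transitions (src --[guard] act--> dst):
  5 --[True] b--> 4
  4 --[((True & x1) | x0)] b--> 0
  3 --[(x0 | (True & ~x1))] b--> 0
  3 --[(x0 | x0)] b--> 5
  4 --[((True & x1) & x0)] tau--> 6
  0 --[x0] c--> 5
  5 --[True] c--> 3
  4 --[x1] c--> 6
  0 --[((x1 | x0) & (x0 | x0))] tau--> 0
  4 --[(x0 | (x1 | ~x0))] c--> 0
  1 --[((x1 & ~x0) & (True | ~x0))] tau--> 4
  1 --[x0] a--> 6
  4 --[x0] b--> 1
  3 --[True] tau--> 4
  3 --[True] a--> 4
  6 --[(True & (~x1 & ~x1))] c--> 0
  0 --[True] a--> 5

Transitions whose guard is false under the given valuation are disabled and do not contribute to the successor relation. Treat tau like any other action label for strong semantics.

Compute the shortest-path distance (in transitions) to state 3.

Answer: 2

Working:
BFS to 3:
  Layer 0: {0}
  Layer 1: {5}
  Layer 2: {3,4}
depth(3)=2, e.g. a·c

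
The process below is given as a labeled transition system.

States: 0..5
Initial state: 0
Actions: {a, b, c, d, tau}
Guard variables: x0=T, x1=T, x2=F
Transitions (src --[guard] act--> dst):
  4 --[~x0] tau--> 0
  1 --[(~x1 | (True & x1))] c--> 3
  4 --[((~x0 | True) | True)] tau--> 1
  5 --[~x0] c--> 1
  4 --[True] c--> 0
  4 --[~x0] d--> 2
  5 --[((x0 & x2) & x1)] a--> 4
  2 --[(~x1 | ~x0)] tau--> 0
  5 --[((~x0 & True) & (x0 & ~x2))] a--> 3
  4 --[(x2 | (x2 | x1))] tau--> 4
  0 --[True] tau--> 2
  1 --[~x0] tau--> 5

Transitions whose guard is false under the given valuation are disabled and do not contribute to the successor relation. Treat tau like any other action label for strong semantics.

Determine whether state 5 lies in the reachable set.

Answer: UNREACHABLE

Trace:
5 transition(s) survive guard evaluation.
depth 0: {0}
depth 1: {2}  now seen {0,2}
R = {0,2}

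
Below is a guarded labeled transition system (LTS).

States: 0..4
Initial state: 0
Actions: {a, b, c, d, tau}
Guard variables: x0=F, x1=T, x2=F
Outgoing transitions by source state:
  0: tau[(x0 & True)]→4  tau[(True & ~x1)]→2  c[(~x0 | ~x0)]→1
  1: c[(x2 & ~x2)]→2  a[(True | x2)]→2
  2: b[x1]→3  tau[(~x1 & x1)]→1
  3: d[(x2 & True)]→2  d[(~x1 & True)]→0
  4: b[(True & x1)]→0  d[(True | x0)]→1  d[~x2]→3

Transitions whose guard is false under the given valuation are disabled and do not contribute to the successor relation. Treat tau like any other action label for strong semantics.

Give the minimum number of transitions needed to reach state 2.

Layered search for 2:
  L0 = {0}
  L1 = {1}
  L2 = {2}
first hit 2 at d=2 via c·a

Answer: 2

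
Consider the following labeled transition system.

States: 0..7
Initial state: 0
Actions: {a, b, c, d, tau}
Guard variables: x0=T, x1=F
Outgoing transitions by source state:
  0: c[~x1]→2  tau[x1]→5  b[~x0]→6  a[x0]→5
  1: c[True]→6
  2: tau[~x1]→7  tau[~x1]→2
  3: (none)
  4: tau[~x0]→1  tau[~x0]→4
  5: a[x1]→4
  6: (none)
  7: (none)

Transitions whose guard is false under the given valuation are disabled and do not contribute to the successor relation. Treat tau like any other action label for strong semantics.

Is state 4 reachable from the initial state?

Answer: UNREACHABLE

Working:
After dropping false guards: 5 live edges.
depth 0: {0}
depth 1: {2,5}  cumulative {0,2,5}
depth 2: {7}  cumulative {0,2,5,7}
Reachable = {0,2,5,7}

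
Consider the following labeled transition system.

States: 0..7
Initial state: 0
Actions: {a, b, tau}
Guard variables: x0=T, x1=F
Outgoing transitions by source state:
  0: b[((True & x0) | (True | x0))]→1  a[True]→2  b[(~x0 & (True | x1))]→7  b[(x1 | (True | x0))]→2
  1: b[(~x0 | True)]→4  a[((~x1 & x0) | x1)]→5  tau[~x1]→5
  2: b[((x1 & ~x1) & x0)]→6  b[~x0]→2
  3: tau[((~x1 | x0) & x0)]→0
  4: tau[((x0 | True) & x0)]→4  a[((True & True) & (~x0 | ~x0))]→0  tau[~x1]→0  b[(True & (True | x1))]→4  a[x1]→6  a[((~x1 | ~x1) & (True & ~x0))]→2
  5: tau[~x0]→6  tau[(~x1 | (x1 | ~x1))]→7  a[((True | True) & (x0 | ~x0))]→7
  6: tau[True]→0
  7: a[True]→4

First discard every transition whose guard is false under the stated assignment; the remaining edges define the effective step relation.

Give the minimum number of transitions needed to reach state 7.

Answer: 3

Trace:
Breadth-first toward 7:
  L0 = {0}
  L1 = {1,2}
  L2 = {4,5}
  L3 = {7}
7 enters at depth 3; path b·a·a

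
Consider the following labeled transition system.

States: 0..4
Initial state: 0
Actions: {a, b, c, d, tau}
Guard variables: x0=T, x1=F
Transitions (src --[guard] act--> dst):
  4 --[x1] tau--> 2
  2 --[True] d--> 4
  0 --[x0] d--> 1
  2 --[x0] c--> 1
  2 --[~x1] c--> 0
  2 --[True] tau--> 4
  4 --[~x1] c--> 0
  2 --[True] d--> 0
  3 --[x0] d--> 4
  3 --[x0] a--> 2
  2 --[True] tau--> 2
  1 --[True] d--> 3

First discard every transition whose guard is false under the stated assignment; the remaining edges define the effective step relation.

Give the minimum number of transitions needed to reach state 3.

Answer: 2

Working:
Breadth-first toward 3:
  depth 0: {0}
  depth 1: {1}
  depth 2: {3}
first hit 3 at d=2 via d·d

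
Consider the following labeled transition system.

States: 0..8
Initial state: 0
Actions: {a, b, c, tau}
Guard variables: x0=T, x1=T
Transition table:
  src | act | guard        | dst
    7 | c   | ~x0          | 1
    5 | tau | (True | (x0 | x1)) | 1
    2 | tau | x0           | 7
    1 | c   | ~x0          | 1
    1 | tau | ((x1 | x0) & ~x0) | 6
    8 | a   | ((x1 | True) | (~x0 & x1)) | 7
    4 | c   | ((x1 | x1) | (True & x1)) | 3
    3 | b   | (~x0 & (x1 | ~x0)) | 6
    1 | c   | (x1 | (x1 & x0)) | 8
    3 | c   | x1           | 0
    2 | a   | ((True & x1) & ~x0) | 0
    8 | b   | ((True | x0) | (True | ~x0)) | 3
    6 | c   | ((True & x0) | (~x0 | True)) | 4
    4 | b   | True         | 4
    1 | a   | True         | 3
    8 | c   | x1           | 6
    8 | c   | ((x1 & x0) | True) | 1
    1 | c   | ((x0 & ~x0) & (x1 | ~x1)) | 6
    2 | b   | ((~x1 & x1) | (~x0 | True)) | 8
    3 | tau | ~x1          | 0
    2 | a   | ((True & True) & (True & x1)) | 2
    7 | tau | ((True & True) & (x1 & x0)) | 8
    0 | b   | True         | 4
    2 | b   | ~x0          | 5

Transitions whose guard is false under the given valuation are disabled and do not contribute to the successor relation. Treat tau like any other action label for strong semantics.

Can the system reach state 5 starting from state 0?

16 transition(s) survive guard evaluation.
depth 0: {0}
depth 1: {4}  total {0,4}
depth 2: {3}  total {0,3,4}
Reachable = {0,3,4}

Answer: UNREACHABLE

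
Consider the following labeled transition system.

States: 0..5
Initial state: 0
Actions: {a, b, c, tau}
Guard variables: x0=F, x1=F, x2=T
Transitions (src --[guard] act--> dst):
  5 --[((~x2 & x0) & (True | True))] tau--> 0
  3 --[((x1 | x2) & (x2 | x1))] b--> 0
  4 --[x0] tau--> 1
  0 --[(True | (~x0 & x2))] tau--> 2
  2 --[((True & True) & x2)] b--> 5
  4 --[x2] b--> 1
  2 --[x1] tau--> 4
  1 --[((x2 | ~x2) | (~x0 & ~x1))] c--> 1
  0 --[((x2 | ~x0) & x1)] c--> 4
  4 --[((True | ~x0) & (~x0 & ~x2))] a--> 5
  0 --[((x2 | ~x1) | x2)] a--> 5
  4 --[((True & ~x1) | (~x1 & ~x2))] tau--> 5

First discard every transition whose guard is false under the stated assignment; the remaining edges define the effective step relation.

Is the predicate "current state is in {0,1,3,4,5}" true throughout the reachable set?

Answer: INVARIANT VIOLATED at state 2

Analysis:
Safe = {0,1,3,4,5}
Reachable = {0,2,5}
  0: ✓
  2: VIOLATES
  5: ✓
reach 2 via tau — violates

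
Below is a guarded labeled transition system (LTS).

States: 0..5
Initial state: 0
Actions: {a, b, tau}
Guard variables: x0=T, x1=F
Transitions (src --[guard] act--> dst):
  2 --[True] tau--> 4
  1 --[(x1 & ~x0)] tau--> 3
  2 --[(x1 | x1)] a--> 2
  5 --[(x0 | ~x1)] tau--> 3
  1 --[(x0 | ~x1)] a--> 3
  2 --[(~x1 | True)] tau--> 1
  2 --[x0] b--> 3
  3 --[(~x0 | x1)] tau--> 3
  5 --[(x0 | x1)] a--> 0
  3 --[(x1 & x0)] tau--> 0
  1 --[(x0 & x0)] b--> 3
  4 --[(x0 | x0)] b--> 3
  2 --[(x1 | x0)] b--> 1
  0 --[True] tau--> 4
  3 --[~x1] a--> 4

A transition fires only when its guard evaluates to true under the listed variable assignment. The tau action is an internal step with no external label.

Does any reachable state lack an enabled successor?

Answer: DEADLOCK-FREE

Analysis:
R = {0,3,4}
  0: tau→4  [1 exit(s)]
  3: a→4  [1 exit(s)]
  4: b→3  [1 exit(s)]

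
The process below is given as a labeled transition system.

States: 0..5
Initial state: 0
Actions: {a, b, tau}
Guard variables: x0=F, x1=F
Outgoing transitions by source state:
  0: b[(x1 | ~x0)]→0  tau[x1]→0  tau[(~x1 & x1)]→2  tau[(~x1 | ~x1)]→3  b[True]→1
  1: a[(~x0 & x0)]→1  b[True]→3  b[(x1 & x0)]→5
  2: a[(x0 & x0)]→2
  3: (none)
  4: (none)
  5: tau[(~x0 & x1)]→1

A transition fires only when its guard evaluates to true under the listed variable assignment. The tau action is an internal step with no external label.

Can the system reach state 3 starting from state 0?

Answer: REACHABLE

Analysis:
Guard filter leaves 4 enabled edge(s).
depth 0: {0}
depth 1: {1,3}  total {0,1,3}
Reach set: {0,1,3}
witness 3: tau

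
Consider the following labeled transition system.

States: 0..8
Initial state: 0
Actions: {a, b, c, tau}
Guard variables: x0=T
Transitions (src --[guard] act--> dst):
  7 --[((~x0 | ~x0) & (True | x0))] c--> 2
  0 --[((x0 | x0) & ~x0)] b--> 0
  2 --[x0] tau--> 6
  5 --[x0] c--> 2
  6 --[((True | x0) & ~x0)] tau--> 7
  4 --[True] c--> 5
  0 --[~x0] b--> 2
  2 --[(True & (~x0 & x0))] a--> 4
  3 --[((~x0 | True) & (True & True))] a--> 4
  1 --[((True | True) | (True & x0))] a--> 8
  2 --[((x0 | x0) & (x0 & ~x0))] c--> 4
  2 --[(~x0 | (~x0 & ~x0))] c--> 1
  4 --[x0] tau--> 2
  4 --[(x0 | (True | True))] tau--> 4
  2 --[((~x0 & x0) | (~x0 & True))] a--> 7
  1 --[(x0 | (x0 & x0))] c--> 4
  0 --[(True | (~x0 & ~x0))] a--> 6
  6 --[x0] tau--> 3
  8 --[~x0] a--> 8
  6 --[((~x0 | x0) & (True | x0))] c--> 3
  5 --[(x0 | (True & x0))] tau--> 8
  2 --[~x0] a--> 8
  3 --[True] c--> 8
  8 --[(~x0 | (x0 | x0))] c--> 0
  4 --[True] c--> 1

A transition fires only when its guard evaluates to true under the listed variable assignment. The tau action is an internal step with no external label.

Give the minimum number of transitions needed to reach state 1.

BFS to 1:
  Layer 0: {0}
  Layer 1: {6}
  Layer 2: {3}
  Layer 3: {4,8}
  Layer 4: {1,2,5}
first hit 1 at d=4 via a·c·a·c

Answer: 4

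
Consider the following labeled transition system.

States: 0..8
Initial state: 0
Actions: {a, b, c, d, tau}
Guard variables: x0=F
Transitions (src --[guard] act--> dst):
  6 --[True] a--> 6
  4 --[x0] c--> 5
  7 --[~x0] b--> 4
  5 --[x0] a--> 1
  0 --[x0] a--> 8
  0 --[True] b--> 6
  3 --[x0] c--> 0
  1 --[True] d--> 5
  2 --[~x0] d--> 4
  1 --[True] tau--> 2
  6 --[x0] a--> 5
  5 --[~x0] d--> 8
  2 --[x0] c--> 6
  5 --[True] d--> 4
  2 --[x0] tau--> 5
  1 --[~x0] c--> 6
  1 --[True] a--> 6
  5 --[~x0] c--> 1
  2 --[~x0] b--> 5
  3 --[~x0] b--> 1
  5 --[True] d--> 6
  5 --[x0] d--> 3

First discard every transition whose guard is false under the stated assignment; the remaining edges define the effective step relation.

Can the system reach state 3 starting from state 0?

Answer: UNREACHABLE

Working:
Guard filter leaves 14 enabled edge(s).
Layer 0: {0}
Layer 1: {6}  now seen {0,6}
Reach set: {0,6}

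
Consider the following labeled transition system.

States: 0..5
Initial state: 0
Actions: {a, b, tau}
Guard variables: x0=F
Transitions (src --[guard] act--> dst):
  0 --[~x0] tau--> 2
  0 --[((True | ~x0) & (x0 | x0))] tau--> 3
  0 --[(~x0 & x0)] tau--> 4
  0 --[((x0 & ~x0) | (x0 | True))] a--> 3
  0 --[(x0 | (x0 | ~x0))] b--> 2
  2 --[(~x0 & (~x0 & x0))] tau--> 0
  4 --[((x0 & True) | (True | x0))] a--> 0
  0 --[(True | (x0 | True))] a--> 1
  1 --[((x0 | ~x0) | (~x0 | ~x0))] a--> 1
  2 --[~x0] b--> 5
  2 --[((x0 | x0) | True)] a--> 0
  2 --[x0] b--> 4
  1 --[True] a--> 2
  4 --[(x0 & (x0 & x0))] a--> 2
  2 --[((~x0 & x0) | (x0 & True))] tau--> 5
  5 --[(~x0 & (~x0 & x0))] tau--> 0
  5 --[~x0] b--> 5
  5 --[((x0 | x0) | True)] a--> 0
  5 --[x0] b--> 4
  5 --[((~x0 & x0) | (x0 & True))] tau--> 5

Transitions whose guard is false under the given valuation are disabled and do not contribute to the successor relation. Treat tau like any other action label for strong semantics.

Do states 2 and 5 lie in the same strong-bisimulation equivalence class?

Refine partition for ~:
  P[0] = {{0,1,2,3,4,5}}
  P[1] = {{0},{1,4},{2,5},{3}}
  P[2] = {{0},{1},{2,5},{3},{4}}
5 equivalence class(es) (converged in 3)
[2]={2,5}  [5]={2,5}

Answer: BISIMILAR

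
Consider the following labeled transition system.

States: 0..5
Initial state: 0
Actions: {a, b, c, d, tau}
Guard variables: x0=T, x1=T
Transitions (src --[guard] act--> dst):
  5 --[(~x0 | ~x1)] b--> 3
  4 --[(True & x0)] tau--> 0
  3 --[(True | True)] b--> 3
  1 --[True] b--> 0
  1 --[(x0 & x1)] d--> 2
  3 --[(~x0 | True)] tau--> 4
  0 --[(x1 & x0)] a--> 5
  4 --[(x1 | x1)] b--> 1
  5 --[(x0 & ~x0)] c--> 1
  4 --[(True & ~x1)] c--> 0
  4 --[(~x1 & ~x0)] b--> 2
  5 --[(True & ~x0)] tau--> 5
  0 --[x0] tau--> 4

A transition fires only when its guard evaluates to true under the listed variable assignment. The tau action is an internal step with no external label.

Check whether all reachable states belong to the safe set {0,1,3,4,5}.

Inv-set: {0,1,3,4,5}
R = {0,1,2,4,5}
  0: ✓
  1: ✓
  2: outside
  4: ✓
  5: ✓
witness against invariant: tau·b·d → 2

Answer: INVARIANT VIOLATED at state 2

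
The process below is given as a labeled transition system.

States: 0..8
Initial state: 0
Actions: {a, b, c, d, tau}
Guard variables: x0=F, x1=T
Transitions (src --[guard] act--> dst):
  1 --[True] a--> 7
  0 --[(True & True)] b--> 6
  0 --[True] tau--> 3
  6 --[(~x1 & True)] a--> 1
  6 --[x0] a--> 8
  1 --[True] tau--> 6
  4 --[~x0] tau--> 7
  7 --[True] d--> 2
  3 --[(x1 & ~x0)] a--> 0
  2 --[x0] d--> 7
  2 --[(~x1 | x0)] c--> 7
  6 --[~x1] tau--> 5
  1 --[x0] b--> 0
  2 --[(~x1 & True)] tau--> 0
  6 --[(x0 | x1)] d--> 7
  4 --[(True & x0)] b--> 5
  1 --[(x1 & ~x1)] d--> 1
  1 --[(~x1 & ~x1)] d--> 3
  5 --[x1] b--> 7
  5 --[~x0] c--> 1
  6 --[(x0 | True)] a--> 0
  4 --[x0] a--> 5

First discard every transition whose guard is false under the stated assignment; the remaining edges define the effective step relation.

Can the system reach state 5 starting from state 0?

11 transition(s) survive guard evaluation.
L0 = {0}
L1 = {3,6}  now seen {0,3,6}
L2 = {7}  now seen {0,3,6,7}
L3 = {2}  now seen {0,2,3,6,7}
R = {0,2,3,6,7}

Answer: UNREACHABLE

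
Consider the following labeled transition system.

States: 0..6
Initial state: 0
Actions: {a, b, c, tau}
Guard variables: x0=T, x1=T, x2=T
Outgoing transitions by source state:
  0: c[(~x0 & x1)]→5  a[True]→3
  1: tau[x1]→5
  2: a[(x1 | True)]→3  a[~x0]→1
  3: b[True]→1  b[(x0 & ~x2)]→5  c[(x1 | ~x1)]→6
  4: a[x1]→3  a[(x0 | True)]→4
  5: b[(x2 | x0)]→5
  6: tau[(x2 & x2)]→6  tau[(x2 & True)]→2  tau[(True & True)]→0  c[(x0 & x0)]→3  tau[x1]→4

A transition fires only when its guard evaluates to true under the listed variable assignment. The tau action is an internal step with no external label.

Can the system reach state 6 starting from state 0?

13 transition(s) survive guard evaluation.
L0 = {0}
L1 = {3}  total {0,3}
L2 = {1,6}  total {0,1,3,6}
L3 = {2,4,5}  total {0,1,2,3,4,5,6}
Reachable = {0,1,2,3,4,5,6}
witness 6: a·c

Answer: REACHABLE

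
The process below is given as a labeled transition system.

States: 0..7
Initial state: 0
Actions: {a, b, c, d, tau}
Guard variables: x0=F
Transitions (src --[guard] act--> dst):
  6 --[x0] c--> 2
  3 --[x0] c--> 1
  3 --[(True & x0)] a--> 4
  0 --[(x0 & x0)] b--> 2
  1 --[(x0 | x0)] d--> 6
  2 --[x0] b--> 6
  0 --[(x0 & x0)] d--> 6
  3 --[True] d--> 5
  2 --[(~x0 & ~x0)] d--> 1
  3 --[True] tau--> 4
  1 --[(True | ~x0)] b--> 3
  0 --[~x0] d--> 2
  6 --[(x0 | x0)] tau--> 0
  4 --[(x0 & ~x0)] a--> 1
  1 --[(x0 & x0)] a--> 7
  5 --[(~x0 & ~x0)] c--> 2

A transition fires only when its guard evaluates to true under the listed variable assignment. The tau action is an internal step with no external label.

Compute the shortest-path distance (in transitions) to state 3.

BFS to 3:
  Layer 0: {0}
  Layer 1: {2}
  Layer 2: {1}
  Layer 3: {3}
3 enters at depth 3; path d·d·b

Answer: 3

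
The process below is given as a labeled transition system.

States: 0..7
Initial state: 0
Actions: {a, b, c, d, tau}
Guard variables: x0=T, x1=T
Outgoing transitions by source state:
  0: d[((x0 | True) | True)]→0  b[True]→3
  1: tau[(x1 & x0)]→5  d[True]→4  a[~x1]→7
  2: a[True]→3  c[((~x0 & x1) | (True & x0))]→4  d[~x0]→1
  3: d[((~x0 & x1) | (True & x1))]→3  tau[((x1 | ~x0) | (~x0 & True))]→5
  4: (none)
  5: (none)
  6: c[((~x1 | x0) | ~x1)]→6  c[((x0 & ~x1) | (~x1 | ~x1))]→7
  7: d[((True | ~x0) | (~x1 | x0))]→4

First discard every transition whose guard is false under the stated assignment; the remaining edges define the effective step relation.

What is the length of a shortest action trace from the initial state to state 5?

BFS to 5:
  depth 0: {0}
  depth 1: {3}
  depth 2: {5}
first hit 5 at d=2 via b·tau

Answer: 2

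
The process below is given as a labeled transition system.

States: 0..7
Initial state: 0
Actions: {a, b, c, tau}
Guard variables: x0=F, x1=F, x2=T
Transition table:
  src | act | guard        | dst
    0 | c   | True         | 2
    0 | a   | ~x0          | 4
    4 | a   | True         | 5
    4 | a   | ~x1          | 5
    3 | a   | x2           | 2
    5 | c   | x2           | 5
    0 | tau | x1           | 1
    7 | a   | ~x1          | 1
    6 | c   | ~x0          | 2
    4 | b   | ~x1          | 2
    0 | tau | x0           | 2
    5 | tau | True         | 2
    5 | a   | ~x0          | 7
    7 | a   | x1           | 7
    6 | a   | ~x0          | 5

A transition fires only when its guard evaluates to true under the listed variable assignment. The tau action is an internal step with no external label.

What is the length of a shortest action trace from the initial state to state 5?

Breadth-first toward 5:
  L0 = {0}
  L1 = {2,4}
  L2 = {5}
first hit 5 at d=2 via a·a

Answer: 2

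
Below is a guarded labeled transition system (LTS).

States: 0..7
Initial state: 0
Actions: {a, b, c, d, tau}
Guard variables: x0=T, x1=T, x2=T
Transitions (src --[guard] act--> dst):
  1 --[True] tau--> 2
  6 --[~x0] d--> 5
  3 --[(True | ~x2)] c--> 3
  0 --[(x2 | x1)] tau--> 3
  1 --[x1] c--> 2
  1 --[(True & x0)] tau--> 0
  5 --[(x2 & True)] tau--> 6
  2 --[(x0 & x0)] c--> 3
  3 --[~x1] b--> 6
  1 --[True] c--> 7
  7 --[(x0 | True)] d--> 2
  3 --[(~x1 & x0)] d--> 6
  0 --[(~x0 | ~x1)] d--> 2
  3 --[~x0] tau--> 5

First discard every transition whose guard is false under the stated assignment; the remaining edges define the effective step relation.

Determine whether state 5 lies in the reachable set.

Guard filter leaves 9 enabled edge(s).
depth 0: {0}
depth 1: {3}  now seen {0,3}
R = {0,3}

Answer: UNREACHABLE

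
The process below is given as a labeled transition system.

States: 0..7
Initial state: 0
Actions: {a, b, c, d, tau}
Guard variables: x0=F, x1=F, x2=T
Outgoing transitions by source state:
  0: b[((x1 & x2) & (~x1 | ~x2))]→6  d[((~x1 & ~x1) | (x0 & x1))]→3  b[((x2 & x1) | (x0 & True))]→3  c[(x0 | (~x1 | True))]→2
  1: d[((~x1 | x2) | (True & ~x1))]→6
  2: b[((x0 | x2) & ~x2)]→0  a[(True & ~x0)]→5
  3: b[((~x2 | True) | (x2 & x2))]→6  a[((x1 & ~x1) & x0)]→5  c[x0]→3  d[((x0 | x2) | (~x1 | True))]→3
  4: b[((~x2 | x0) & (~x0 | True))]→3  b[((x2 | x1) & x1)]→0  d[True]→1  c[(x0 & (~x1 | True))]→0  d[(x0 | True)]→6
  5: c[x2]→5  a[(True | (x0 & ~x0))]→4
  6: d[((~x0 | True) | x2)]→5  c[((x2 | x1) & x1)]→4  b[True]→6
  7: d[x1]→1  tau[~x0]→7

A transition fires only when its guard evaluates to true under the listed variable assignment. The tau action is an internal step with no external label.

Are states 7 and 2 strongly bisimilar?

Answer: NOT BISIMILAR

Trace:
Compute ~ classes (split until stable):
  π0 = {{0,1,2,3,4,5,6,7}}
  π1 = {{0},{1,4},{2},{3,6},{5},{7}}
  π2 = {{0},{1},{2},{3},{4},{5},{6},{7}}
stable after 3 split(s): 8 block(s)
7∈{7}, 2∈{2}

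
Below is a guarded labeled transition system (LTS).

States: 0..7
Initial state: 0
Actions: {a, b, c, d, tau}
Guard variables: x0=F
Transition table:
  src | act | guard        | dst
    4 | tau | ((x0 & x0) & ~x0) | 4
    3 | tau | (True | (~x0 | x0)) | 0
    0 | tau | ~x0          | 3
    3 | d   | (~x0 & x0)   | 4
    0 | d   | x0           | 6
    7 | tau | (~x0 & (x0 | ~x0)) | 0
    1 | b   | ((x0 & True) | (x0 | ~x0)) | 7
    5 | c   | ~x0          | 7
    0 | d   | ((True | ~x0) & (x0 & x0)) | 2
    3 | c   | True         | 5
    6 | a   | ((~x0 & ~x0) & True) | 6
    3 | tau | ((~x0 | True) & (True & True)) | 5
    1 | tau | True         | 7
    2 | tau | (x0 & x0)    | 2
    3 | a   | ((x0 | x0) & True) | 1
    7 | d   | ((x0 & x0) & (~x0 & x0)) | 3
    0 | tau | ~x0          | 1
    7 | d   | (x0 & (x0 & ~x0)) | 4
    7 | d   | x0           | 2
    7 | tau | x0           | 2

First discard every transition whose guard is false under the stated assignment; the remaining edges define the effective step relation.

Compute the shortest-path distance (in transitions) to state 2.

Answer: UNREACHABLE

Analysis:
Layered search for 2:
  L0 = {0}
  L1 = {1,3}
  L2 = {5,7}
2 never appears.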